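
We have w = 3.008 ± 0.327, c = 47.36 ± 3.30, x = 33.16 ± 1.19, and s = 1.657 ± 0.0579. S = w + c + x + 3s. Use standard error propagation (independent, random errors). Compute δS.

Sums and differences: (δS)² = Σ (cᵢ δxᵢ)².
  (δw)² = 0.107;  (δc)² = 10.9;  (δx)² = 1.42;  (3·δs)² = 0.0302
δS = √(12.4) = 3.53

3.53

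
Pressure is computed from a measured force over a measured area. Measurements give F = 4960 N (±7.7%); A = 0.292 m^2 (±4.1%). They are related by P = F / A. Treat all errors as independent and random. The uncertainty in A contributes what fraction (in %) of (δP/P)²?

22.1%

(δP/P)² = (1·δF/F)² + (-1·δA/A)²
  F term: (1×0.0770)² = 0.00593
  A term: (-1×0.0410)² = 0.00168
Total = 0.00761. Share from A = 0.00168/0.00761 = 0.221.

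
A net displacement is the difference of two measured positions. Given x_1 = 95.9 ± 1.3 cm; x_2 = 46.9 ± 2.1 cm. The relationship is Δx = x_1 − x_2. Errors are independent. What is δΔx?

For a sum/difference, combine absolute errors in quadrature:
  (δx_1)² = 1.69;  (δx_2)² = 4.41
δΔx = √(6.10) = 2.47 cm

2.47 cm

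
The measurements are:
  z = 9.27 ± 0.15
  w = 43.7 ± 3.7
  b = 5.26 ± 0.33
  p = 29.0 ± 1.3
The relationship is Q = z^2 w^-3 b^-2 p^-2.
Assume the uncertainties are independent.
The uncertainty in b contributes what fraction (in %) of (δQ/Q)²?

17.6%

(δQ/Q)² = (2·δz/z)² + (-3·δw/w)² + (-2·δb/b)² + (-2·δp/p)²
  z term: (2×0.0162)² = 0.00105
  w term: (-3×0.0847)² = 0.0645
  b term: (-2×0.0627)² = 0.0157
  p term: (-2×0.0448)² = 0.00804
Total = 0.0893. Share from b = 0.0157/0.0893 = 0.176.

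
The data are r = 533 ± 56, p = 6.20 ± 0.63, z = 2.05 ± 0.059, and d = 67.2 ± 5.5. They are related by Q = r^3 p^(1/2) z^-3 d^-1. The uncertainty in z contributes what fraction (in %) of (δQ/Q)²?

6.42%

(δQ/Q)² = (3·δr/r)² + (½·δp/p)² + (-3·δz/z)² + (-1·δd/d)²
  r term: (3×0.105)² = 0.0993
  p term: (0.5×0.102)² = 0.00258
  z term: (-3×0.0288)² = 0.00745
  d term: (-1×0.0818)² = 0.00670
Total = 0.116. Share from z = 0.00745/0.116 = 0.0642.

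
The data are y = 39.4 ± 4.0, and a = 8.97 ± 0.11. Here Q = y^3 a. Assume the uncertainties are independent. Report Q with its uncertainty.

Each factor contributes (exponent × relative error)² to (δQ/Q)²:
  (3·δy/y)² = (3×0.102)² = 0.0928;  (1·δa/a)² = (1×0.0123)² = 0.000150
δQ/Q = √(0.0929) = 0.305
Q = 5.49e+05, so δQ = 0.305 × 5.49e+05 = 1.67e+05.

(5.49 ± 1.67) × 10^5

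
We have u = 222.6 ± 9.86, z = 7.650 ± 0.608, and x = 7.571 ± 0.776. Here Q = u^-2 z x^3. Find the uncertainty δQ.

Q is a product of powers, so relative uncertainties combine in quadrature:
  (-2·δu/u)² = (-2×0.0443)² = 0.00785;  (1·δz/z)² = (1×0.0795)² = 0.00632;  (3·δx/x)² = (3×0.102)² = 0.0945
δQ/Q = √(0.109) = 0.330
Q = 0.06700, so δQ = 0.330 × 0.06700 = 0.0221.

0.0221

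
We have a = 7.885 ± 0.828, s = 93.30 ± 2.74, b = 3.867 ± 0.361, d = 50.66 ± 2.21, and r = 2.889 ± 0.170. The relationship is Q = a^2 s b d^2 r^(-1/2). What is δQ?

Relative error in a monomial: (δQ/Q)² = Σ (nᵢ · δxᵢ/xᵢ)².
  (2·δa/a)² = (2×0.105)² = 0.0441;  (1·δs/s)² = (1×0.0294)² = 0.000862;  (1·δb/b)² = (1×0.0934)² = 0.00871;  (2·δd/d)² = (2×0.0436)² = 0.00761;  (−½·δr/r)² = (-0.5×0.0588)² = 0.000866
δQ/Q = √(0.0622) = 0.249
Q = 3.387e+07, so δQ = 0.249 × 3.387e+07 = 8.44e+06.

8.44e+06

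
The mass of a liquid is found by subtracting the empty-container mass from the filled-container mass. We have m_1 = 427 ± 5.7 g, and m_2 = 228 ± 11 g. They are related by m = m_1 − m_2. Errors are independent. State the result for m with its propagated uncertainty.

199 ± 12.4 g

Sums and differences: (δm)² = Σ (cᵢ δxᵢ)².
  (δm_1)² = 32.5;  (δm_2)² = 121
δm = √(153) = 12.4 g
m = 199 g.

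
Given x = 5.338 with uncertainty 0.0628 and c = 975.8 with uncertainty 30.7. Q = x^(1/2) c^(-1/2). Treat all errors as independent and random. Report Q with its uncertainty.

For a monomial Q ∝ x^(1/2), c^(-1/2), fractional errors add in quadrature:
  (½·δx/x)² = (0.5×0.0118)² = 3.46e-05;  (−½·δc/c)² = (-0.5×0.0315)² = 0.000247
δQ/Q = √(0.000282) = 0.0168
Q = 0.07396, so δQ = 0.0168 × 0.07396 = 0.00124.

0.07396 ± 0.00124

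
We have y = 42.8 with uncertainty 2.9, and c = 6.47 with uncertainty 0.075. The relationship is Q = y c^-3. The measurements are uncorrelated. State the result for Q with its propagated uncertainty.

Each factor contributes (exponent × relative error)² to (δQ/Q)²:
  (1·δy/y)² = (1×0.0678)² = 0.00459;  (-3·δc/c)² = (-3×0.0116)² = 0.00121
δQ/Q = √(0.00580) = 0.0762
Q = 0.158, so δQ = 0.0762 × 0.158 = 0.0120.

0.158 ± 0.0120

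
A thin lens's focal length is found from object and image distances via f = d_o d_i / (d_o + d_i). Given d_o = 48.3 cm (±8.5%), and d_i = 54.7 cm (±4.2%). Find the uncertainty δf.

1.26 cm

∂f/∂d_o = (d_i/(d_o+d_i))² = 0.282;  ∂f/∂d_i = (d_o/(d_o+d_i))² = 0.220
δf = √((∂f/∂d_o · δd_o)² + (∂f/∂d_i · δd_i)²) = √(1.34 + 0.255) = 1.26 cm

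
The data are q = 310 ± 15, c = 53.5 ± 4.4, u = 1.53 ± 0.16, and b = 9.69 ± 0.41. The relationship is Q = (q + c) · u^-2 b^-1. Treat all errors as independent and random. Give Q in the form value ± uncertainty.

Let w = q + c = 364. δw = √(δq² + δc²) = √(225 + 19.4) = 15.6, so δw/w = 0.0430.
Q is then a monomial in w, u, b:
δQ/Q = √((δw/w)² + (-2·δu/u)² + (-1·δb/b)²) = √(0.00185 + 0.0437 + 0.00179) = 0.218
Q = 16.0, so δQ = 0.218 × 16.0 = 3.49.

16.0 ± 3.49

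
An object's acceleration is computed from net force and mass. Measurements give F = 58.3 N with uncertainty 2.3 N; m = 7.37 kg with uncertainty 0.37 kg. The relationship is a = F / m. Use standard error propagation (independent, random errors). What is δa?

Since a is a product/quotient, work with relative uncertainties:
  (1·δF/F)² = (1×0.0395)² = 0.00156;  (-1·δm/m)² = (-1×0.0502)² = 0.00252
δa/a = √(0.00408) = 0.0638
a = 7.91 m/s^2, so δa = 0.0638 × 7.91 = 0.505 m/s^2.

0.505 m/s^2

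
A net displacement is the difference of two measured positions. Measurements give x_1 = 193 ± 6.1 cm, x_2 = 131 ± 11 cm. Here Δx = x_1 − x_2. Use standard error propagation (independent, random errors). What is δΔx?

12.6 cm

For a sum/difference, combine absolute errors in quadrature:
  (δx_1)² = 37.2;  (δx_2)² = 121
δΔx = √(158) = 12.6 cm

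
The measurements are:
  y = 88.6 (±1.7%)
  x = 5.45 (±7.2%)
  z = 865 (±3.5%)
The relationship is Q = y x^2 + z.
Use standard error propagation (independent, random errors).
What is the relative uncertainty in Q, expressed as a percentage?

Let p = y·x^2 = 2630. δp/p = √((1·δy/y)² + (2·δx/x)²) = √(0.000289 + 0.0207) = 0.145, so δp = 382.
Q = p + z: δQ = √(δp² + δz²) = √(1.46e+05 + 917) = 383
Q = 3500, so δQ/Q = 383/3500 = 0.109.

10.9%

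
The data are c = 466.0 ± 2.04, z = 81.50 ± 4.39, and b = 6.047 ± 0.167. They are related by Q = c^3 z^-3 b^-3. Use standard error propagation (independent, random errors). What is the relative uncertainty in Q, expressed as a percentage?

Products/powers → add relative errors in quadrature, weighted by exponent:
  (3·δc/c)² = (3×0.00438)² = 0.000172;  (-3·δz/z)² = (-3×0.0539)² = 0.0261;  (-3·δb/b)² = (-3×0.0276)² = 0.00686
δQ/Q = √(0.0331) = 0.182

18.2%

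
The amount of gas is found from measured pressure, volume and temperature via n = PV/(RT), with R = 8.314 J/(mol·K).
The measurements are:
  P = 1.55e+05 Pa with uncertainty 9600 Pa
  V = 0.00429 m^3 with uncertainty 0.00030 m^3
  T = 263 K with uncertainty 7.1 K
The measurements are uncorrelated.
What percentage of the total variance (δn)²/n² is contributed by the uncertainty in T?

7.71%

(δn/n)² = (1·δP/P)² + (1·δV/V)² + (-1·δT/T)²
  P term: (1×0.0619)² = 0.00384
  V term: (1×0.0699)² = 0.00489
  T term: (-1×0.0270)² = 0.000729
Total = 0.00946. Share from T = 0.000729/0.00946 = 0.0771.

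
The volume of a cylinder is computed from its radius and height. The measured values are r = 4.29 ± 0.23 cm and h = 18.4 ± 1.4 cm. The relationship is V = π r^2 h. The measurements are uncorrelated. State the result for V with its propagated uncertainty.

Since V is a product/quotient, work with relative uncertainties:
  (2·δr/r)² = (2×0.0536)² = 0.0115;  (1·δh/h)² = (1×0.0761)² = 0.00579
δV/V = √(0.0173) = 0.131
V = 1060 cm^3, so δV = 0.131 × 1060 = 140 cm^3.

1060 ± 140 cm^3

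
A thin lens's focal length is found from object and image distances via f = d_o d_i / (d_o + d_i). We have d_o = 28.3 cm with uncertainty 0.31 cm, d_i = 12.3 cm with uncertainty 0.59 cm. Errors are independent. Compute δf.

0.288 cm

∂f/∂d_o = (d_i/(d_o+d_i))² = 0.0918;  ∂f/∂d_i = (d_o/(d_o+d_i))² = 0.486
δf = √((∂f/∂d_o · δd_o)² + (∂f/∂d_i · δd_i)²) = √(0.000810 + 0.0822) = 0.288 cm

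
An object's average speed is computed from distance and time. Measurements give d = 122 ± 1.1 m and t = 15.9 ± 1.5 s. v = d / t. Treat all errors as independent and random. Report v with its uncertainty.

7.67 ± 0.727 m/s

Products/powers → add relative errors in quadrature, weighted by exponent:
  (1·δd/d)² = (1×0.00902)² = 8.13e-05;  (-1·δt/t)² = (-1×0.0943)² = 0.00890
δv/v = √(0.00898) = 0.0948
v = 7.67 m/s, so δv = 0.0948 × 7.67 = 0.727 m/s.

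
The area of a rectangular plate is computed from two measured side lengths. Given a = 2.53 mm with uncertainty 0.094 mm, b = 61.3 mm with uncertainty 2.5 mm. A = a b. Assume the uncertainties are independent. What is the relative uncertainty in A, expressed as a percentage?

5.52%

Relative error in a monomial: (δA/A)² = Σ (nᵢ · δxᵢ/xᵢ)².
  (1·δa/a)² = (1×0.0372)² = 0.00138;  (1·δb/b)² = (1×0.0408)² = 0.00166
δA/A = √(0.00304) = 0.0552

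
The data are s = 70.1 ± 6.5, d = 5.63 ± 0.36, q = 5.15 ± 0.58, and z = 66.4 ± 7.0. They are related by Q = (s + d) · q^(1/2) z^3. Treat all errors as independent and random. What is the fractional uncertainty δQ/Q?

0.333

Let u = s + d = 75.7. δu = √(δs² + δd²) = √(42.2 + 0.130) = 6.51, so δu/u = 0.0860.
Q is then a monomial in u, q, z:
δQ/Q = √((δu/u)² + (½·δq/q)² + (3·δz/z)²) = √(0.00739 + 0.00317 + 0.100) = 0.333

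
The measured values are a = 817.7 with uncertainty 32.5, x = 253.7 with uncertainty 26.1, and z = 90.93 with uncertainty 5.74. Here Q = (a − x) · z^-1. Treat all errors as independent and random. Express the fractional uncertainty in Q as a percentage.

Let u = a − x = 564.0. δu = √(δa² + δx²) = √(1060 + 681) = 41.7, so δu/u = 0.0739.
Q is then a monomial in u, z:
δQ/Q = √((δu/u)² + (-1·δz/z)²) = √(0.00546 + 0.00398) = 0.0972

9.72%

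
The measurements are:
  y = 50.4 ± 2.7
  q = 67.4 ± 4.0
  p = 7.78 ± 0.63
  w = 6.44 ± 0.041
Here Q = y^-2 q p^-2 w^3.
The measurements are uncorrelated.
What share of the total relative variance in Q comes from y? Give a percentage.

27.6%

(δQ/Q)² = (-2·δy/y)² + (1·δq/q)² + (-2·δp/p)² + (3·δw/w)²
  y term: (-2×0.0536)² = 0.0115
  q term: (1×0.0593)² = 0.00352
  p term: (-2×0.0810)² = 0.0262
  w term: (3×0.00637)² = 0.000365
Total = 0.0416. Share from y = 0.0115/0.0416 = 0.276.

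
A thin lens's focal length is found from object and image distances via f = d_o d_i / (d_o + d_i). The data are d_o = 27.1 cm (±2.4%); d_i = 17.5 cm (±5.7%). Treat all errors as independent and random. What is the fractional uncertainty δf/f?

0.0359

∂f/∂d_o = (d_i/(d_o+d_i))² = 0.154;  ∂f/∂d_i = (d_o/(d_o+d_i))² = 0.369
δf = √((∂f/∂d_o · δd_o)² + (∂f/∂d_i · δd_i)²) = √(0.0100 + 0.136) = 0.382 cm
f = 10.6 cm, so δf/f = 0.382/10.6 = 0.0359.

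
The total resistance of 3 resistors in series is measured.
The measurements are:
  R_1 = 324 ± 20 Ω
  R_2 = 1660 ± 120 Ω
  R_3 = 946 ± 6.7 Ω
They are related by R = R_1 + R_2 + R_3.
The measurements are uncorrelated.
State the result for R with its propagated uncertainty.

2930 ± 122 Ω

Each term contributes (cᵢ δxᵢ)² to (δR)²:
  (δR_1)² = 400;  (δR_2)² = 14400;  (δR_3)² = 44.9
δR = √(14800) = 122 Ω
R = 2930 Ω.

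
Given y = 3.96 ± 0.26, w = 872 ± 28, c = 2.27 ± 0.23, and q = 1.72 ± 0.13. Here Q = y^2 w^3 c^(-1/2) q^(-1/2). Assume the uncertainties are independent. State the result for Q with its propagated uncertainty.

For a monomial Q ∝ y^2, w^3, c^(-1/2), q^(-1/2), fractional errors add in quadrature:
  (2·δy/y)² = (2×0.0657)² = 0.0172;  (3·δw/w)² = (3×0.0321)² = 0.00928;  (−½·δc/c)² = (-0.5×0.101)² = 0.00257;  (−½·δq/q)² = (-0.5×0.0756)² = 0.00143
δQ/Q = √(0.0305) = 0.175
Q = 5.26e+09, so δQ = 0.175 × 5.26e+09 = 9.19e+08.

(5.26 ± 0.919) × 10^9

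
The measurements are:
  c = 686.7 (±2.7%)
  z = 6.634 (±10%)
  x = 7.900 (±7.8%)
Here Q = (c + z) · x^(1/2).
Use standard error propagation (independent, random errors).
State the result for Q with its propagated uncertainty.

Let u = c + z = 693.3. δu = √(δc² + δz²) = √(344 + 0.440) = 18.6, so δu/u = 0.0268.
Q is then a monomial in u, x:
δQ/Q = √((δu/u)² + (½·δx/x)²) = √(0.000716 + 0.00152) = 0.0473
Q = 1949, so δQ = 0.0473 × 1949 = 92.2.

1949 ± 92.2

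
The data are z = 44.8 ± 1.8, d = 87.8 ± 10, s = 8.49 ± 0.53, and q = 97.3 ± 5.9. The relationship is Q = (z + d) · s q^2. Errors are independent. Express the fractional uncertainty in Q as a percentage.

15.6%

Let u = z + d = 133. δu = √(δz² + δd²) = √(3.24 + 100) = 10.2, so δu/u = 0.0766.
Q is then a monomial in u, s, q:
δQ/Q = √((δu/u)² + (1·δs/s)² + (2·δq/q)²) = √(0.00587 + 0.00390 + 0.0147) = 0.156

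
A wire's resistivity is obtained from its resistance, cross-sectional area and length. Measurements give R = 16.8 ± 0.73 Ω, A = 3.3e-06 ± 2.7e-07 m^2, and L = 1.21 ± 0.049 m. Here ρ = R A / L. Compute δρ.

4.63e-06 Ω·m

ρ is a product of powers, so relative uncertainties combine in quadrature:
  (1·δR/R)² = (1×0.0435)² = 0.00189;  (1·δA/A)² = (1×0.0818)² = 0.00669;  (-1·δL/L)² = (-1×0.0405)² = 0.00164
δρ/ρ = √(0.0102) = 0.101
ρ = 4.58e-05 Ω·m, so δρ = 0.101 × 4.58e-05 = 4.63e-06 Ω·m.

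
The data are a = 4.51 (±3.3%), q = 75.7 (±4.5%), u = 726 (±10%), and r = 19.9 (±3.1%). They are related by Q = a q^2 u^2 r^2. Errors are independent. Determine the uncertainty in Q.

Each factor contributes (exponent × relative error)² to (δQ/Q)²:
  (1·δa/a)² = (1×0.0330)² = 0.00109;  (2·δq/q)² = (2×0.0450)² = 0.00810;  (2·δu/u)² = (2×0.100)² = 0.0400;  (2·δr/r)² = (2×0.0310)² = 0.00384
δQ/Q = √(0.0530) = 0.230
Q = 5.39e+12, so δQ = 0.230 × 5.39e+12 = 1.24e+12.

1.24e+12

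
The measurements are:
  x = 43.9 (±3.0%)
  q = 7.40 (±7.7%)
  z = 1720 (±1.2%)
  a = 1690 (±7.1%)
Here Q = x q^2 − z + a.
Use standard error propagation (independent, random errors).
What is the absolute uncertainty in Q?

396

Let p = x·q^2 = 2400. δp/p = √((1·δx/x)² + (2·δq/q)²) = √(0.000900 + 0.0237) = 0.157, so δp = 377.
Q = p − z + a: δQ = √(δp² + δz² + δa²) = √(1.42e+05 + 426 + 14400) = 396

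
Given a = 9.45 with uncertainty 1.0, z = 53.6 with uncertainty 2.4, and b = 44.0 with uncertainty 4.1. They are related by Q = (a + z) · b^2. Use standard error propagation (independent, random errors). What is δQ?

23300

Let u = a + z = 63.0. δu = √(δa² + δz²) = √(1.00 + 5.76) = 2.60, so δu/u = 0.0412.
Q is then a monomial in u, b:
δQ/Q = √((δu/u)² + (2·δb/b)²) = √(0.00170 + 0.0347) = 0.191
Q = 1.22e+05, so δQ = 0.191 × 1.22e+05 = 23300.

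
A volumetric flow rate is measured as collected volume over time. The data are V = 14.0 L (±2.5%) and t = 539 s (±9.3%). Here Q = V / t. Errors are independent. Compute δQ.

For a monomial Q ∝ V, t^-1, fractional errors add in quadrature:
  (1·δV/V)² = (1×0.0250)² = 0.000625;  (-1·δt/t)² = (-1×0.0930)² = 0.00865
δQ/Q = √(0.00927) = 0.0963
Q = 0.0260 L/s, so δQ = 0.0963 × 0.0260 = 0.00250 L/s.

0.00250 L/s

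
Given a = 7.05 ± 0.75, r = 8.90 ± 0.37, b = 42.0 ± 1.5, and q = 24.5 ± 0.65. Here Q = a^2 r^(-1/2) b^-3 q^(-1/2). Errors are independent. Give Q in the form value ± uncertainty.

(4.54 ± 1.09) × 10^-5

Relative error in a monomial: (δQ/Q)² = Σ (nᵢ · δxᵢ/xᵢ)².
  (2·δa/a)² = (2×0.106)² = 0.0453;  (−½·δr/r)² = (-0.5×0.0416)² = 0.000432;  (-3·δb/b)² = (-3×0.0357)² = 0.0115;  (−½·δq/q)² = (-0.5×0.0265)² = 0.000176
δQ/Q = √(0.0574) = 0.239
Q = 4.54e-05, so δQ = 0.239 × 4.54e-05 = 1.09e-05.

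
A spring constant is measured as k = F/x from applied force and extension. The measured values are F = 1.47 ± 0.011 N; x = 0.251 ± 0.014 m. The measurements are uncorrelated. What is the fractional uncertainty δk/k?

0.0563

k is a product of powers, so relative uncertainties combine in quadrature:
  (1·δF/F)² = (1×0.00748)² = 5.6e-05;  (-1·δx/x)² = (-1×0.0558)² = 0.00311
δk/k = √(0.00317) = 0.0563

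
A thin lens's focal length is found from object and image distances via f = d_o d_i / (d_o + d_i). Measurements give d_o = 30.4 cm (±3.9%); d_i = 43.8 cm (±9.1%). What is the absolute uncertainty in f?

∂f/∂d_o = (d_i/(d_o+d_i))² = 0.348;  ∂f/∂d_i = (d_o/(d_o+d_i))² = 0.168
δf = √((∂f/∂d_o · δd_o)² + (∂f/∂d_i · δd_i)²) = √(0.171 + 0.448) = 0.786 cm

0.786 cm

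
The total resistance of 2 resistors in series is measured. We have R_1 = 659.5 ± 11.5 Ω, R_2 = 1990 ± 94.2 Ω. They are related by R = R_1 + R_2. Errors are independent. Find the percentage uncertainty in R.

Each term contributes (cᵢ δxᵢ)² to (δR)²:
  (δR_1)² = 132;  (δR_2)² = 8870
δR = √(9010) = 94.9 Ω
R = 2650 Ω, so δR/R = 94.9/2650 = 0.0358.

3.58%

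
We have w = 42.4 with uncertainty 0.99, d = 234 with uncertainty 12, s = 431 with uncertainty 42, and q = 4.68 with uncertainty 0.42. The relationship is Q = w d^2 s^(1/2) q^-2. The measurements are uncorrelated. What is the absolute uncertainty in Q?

For a monomial Q ∝ w, d^2, s^(1/2), q^-2, fractional errors add in quadrature:
  (1·δw/w)² = (1×0.0233)² = 0.000545;  (2·δd/d)² = (2×0.0513)² = 0.0105;  (½·δs/s)² = (0.5×0.0974)² = 0.00237;  (-2·δq/q)² = (-2×0.0897)² = 0.0322
δQ/Q = √(0.0457) = 0.214
Q = 2.2e+06, so δQ = 0.214 × 2.2e+06 = 4.7e+05.

4.7e+05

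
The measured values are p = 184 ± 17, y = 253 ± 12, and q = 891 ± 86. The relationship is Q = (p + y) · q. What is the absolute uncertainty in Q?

Let u = p + y = 437. δu = √(δp² + δy²) = √(289 + 144) = 20.8, so δu/u = 0.0476.
Q is then a monomial in u, q:
δQ/Q = √((δu/u)² + (1·δq/q)²) = √(0.00227 + 0.00932) = 0.108
Q = 3.89e+05, so δQ = 0.108 × 3.89e+05 = 41900.

41900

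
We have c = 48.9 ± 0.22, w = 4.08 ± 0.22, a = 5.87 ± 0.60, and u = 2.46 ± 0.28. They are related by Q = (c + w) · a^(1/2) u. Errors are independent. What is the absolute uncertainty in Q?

Let h = c + w = 53.0. δh = √(δc² + δw²) = √(0.0484 + 0.0484) = 0.311, so δh/h = 0.00587.
Q is then a monomial in h, a, u:
δQ/Q = √((δh/h)² + (½·δa/a)² + (1·δu/u)²) = √(3.45e-05 + 0.00261 + 0.0130) = 0.125
Q = 316, so δQ = 0.125 × 316 = 39.4.

39.4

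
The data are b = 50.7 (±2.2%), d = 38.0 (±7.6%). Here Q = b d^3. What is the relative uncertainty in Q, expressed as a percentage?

22.9%

Each factor contributes (exponent × relative error)² to (δQ/Q)²:
  (1·δb/b)² = (1×0.0220)² = 0.000484;  (3·δd/d)² = (3×0.0760)² = 0.0520
δQ/Q = √(0.0525) = 0.229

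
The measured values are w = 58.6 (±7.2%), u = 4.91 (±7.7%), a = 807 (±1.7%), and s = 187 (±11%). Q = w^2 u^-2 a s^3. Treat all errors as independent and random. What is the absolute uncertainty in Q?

Since Q is a product/quotient, work with relative uncertainties:
  (2·δw/w)² = (2×0.0720)² = 0.0207;  (-2·δu/u)² = (-2×0.0770)² = 0.0237;  (1·δa/a)² = (1×0.0170)² = 0.000289;  (3·δs/s)² = (3×0.110)² = 0.109
δQ/Q = √(0.154) = 0.392
Q = 7.52e+11, so δQ = 0.392 × 7.52e+11 = 2.95e+11.

2.95e+11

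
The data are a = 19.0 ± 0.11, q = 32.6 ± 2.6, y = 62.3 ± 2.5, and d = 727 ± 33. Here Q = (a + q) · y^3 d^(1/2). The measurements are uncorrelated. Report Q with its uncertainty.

(3.36 ± 0.446) × 10^8

Let u = a + q = 51.6. δu = √(δa² + δq²) = √(0.0121 + 6.76) = 2.60, so δu/u = 0.0504.
Q is then a monomial in u, y, d:
δQ/Q = √((δu/u)² + (3·δy/y)² + (½·δd/d)²) = √(0.00254 + 0.0145 + 0.000515) = 0.132
Q = 3.36e+08, so δQ = 0.132 × 3.36e+08 = 4.46e+07.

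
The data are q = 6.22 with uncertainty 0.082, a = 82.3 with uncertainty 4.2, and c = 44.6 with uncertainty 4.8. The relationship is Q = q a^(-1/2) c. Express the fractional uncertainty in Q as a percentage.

For a monomial Q ∝ q, a^(-1/2), c, fractional errors add in quadrature:
  (1·δq/q)² = (1×0.0132)² = 0.000174;  (−½·δa/a)² = (-0.5×0.0510)² = 0.000651;  (1·δc/c)² = (1×0.108)² = 0.0116
δQ/Q = √(0.0124) = 0.111

11.1%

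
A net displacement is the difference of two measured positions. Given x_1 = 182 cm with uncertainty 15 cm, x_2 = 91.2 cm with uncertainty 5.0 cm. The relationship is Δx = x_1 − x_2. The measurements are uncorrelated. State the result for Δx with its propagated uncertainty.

90.8 ± 15.8 cm

Δx is a linear combination, so absolute uncertainties add in quadrature:
  (δx_1)² = 225;  (δx_2)² = 25.0
δΔx = √(250) = 15.8 cm
Δx = 90.8 cm.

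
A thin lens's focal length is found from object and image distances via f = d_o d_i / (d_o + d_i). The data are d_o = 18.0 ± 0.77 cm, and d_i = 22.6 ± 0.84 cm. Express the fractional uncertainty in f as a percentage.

2.90%

∂f/∂d_o = (d_i/(d_o+d_i))² = 0.310;  ∂f/∂d_i = (d_o/(d_o+d_i))² = 0.197
δf = √((∂f/∂d_o · δd_o)² + (∂f/∂d_i · δd_i)²) = √(0.0569 + 0.0273) = 0.290 cm
f = 10.0 cm, so δf/f = 0.290/10.0 = 0.0290.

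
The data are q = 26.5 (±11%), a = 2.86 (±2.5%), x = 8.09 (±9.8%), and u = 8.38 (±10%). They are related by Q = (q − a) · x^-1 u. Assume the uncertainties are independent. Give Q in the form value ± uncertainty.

24.5 ± 4.57

Let w = q − a = 23.6. δw = √(δq² + δa²) = √(8.50 + 0.00511) = 2.92, so δw/w = 0.123.
Q is then a monomial in w, x, u:
δQ/Q = √((δw/w)² + (-1·δx/x)² + (1·δu/u)²) = √(0.0152 + 0.00960 + 0.0100) = 0.187
Q = 24.5, so δQ = 0.187 × 24.5 = 4.57.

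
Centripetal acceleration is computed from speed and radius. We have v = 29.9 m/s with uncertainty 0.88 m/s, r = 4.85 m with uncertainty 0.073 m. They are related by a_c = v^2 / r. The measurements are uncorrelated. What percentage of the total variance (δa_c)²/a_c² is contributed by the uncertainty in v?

(δa_c/a_c)² = (2·δv/v)² + (-1·δr/r)²
  v term: (2×0.0294)² = 0.00346
  r term: (-1×0.0151)² = 0.000227
Total = 0.00369. Share from v = 0.00346/0.00369 = 0.939.

93.9%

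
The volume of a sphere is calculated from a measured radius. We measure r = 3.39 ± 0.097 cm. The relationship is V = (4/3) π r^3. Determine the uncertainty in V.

V ∝ r^3, so δV/V = |3| · δr/r = 3 × 0.0286 = 0.0858.
V = 163 cm^3, so δV = 0.0858 × 163 = 14.0 cm^3.

14.0 cm^3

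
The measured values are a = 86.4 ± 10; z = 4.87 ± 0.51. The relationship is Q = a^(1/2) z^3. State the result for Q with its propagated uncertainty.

1070 ± 343

Relative error in a monomial: (δQ/Q)² = Σ (nᵢ · δxᵢ/xᵢ)².
  (½·δa/a)² = (0.5×0.116)² = 0.00335;  (3·δz/z)² = (3×0.105)² = 0.0987
δQ/Q = √(0.102) = 0.319
Q = 1070, so δQ = 0.319 × 1070 = 343.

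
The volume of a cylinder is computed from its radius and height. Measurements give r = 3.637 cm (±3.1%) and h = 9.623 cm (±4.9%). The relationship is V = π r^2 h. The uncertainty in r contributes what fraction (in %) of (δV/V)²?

61.6%

(δV/V)² = (2·δr/r)² + (1·δh/h)²
  r term: (2×0.0310)² = 0.00384
  h term: (1×0.0490)² = 0.00240
Total = 0.00625. Share from r = 0.00384/0.00625 = 0.616.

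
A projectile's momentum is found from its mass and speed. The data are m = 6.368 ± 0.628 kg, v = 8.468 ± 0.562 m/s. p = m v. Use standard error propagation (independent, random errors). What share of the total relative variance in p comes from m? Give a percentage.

68.8%

(δp/p)² = (1·δm/m)² + (1·δv/v)²
  m term: (1×0.0986)² = 0.00973
  v term: (1×0.0664)² = 0.00440
Total = 0.0141. Share from m = 0.00973/0.0141 = 0.688.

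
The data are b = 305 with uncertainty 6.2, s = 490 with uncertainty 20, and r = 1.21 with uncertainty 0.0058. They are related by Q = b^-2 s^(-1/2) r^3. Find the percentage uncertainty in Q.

4.77%

Products/powers → add relative errors in quadrature, weighted by exponent:
  (-2·δb/b)² = (-2×0.0203)² = 0.00165;  (−½·δs/s)² = (-0.5×0.0408)² = 0.000416;  (3·δr/r)² = (3×0.00479)² = 0.000207
δQ/Q = √(0.00228) = 0.0477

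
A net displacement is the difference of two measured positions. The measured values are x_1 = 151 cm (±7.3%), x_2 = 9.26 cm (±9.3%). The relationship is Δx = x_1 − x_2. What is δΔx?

11.1 cm

Δx is a linear combination, so absolute uncertainties add in quadrature:
  (δx_1)² = 122;  (δx_2)² = 0.742
δΔx = √(122) = 11.1 cm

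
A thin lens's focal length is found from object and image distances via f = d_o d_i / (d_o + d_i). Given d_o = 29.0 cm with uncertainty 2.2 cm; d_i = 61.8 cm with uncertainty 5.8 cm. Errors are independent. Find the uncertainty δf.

∂f/∂d_o = (d_i/(d_o+d_i))² = 0.463;  ∂f/∂d_i = (d_o/(d_o+d_i))² = 0.102
δf = √((∂f/∂d_o · δd_o)² + (∂f/∂d_i · δd_i)²) = √(1.04 + 0.350) = 1.18 cm

1.18 cm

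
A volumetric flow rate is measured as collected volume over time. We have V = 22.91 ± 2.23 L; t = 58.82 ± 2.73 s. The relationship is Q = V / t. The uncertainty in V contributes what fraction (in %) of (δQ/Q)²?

(δQ/Q)² = (1·δV/V)² + (-1·δt/t)²
  V term: (1×0.0973)² = 0.00947
  t term: (-1×0.0464)² = 0.00215
Total = 0.0116. Share from V = 0.00947/0.0116 = 0.815.

81.5%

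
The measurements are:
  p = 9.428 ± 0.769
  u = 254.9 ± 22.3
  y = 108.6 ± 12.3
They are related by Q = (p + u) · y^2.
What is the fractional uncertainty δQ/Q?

Let w = p + u = 264.3. δw = √(δp² + δu²) = √(0.591 + 497) = 22.3, so δw/w = 0.0844.
Q is then a monomial in w, y:
δQ/Q = √((δw/w)² + (2·δy/y)²) = √(0.00713 + 0.0513) = 0.242

0.242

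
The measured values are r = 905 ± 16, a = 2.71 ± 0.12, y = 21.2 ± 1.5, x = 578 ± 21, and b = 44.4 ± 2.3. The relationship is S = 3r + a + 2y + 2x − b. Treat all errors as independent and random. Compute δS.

63.9

Sums and differences: (δS)² = Σ (cᵢ δxᵢ)².
  (3·δr)² = 2300;  (δa)² = 0.0144;  (2·δy)² = 9.00;  (2·δx)² = 1760;  (δb)² = 5.29
δS = √(4080) = 63.9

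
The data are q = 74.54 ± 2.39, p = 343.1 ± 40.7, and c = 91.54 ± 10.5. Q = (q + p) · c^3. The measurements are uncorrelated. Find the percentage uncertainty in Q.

35.8%

Let u = q + p = 417.6. δu = √(δq² + δp²) = √(5.71 + 1660) = 40.8, so δu/u = 0.0976.
Q is then a monomial in u, c:
δQ/Q = √((δu/u)² + (3·δc/c)²) = √(0.00953 + 0.118) = 0.358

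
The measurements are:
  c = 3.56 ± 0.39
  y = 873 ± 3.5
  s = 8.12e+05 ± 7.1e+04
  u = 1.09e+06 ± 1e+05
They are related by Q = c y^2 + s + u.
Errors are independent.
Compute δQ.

Let p = c·y^2 = 2.71e+06. δp/p = √((1·δc/c)² + (2·δy/y)²) = √(0.0120 + 6.43e-05) = 0.110, so δp = 2.98e+05.
Q = p + s + u: δQ = √(δp² + δs² + δu²) = √(8.88e+10 + 5.04e+09 + 1e+10) = 3.22e+05

3.22e+05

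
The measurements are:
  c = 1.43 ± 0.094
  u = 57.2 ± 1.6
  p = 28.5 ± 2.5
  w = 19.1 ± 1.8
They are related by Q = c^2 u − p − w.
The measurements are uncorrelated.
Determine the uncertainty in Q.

16.0

Let h = c^2·u = 117. δh/h = √((2·δc/c)² + (1·δu/u)²) = √(0.0173 + 0.000782) = 0.134, so δh = 15.7.
Q = h − p − w: δQ = √(δh² + δp² + δw²) = √(247 + 6.25 + 3.24) = 16.0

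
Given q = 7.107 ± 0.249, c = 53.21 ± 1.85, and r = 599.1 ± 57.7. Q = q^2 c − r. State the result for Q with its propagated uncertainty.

Let p = q^2·c = 2688. δp/p = √((2·δq/q)² + (1·δc/c)²) = √(0.00491 + 0.00121) = 0.0782, so δp = 210.
Q = p − r: δQ = √(δp² + δr²) = √(44200 + 3330) = 218
Q = 2089.

2089 ± 218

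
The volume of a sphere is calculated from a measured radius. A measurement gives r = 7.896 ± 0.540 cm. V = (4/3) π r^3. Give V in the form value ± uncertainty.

Relative error in a monomial: (δV/V)² = Σ (nᵢ · δxᵢ/xᵢ)².
  (3·δr/r)² = (3×0.0684)² = 0.0421
δV/V = √(0.0421) = 0.205
V = 2062 cm^3, so δV = 0.205 × 2062 = 423 cm^3.

2062 ± 423 cm^3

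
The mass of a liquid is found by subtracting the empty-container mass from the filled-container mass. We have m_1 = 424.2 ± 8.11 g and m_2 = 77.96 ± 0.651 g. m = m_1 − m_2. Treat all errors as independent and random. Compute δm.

8.14 g

m is a linear combination, so absolute uncertainties add in quadrature:
  (δm_1)² = 65.8;  (δm_2)² = 0.424
δm = √(66.2) = 8.14 g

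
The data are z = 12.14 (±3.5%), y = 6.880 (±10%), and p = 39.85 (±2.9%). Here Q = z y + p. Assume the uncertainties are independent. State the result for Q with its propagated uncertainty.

123.4 ± 8.92

Let w = z·y = 83.52. δw/w = √((1·δz/z)² + (1·δy/y)²) = √(0.00123 + 0.0100) = 0.106, so δw = 8.85.
Q = w + p: δQ = √(δw² + δp²) = √(78.3 + 1.34) = 8.92
Q = 123.4.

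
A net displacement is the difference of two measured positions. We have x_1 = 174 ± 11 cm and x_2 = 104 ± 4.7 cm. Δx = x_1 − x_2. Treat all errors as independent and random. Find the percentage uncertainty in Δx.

Δx is a linear combination, so absolute uncertainties add in quadrature:
  (δx_1)² = 121;  (δx_2)² = 22.1
δΔx = √(143) = 12.0 cm
Δx = 70.0 cm, so δΔx/Δx = 12.0/70.0 = 0.171.

17.1%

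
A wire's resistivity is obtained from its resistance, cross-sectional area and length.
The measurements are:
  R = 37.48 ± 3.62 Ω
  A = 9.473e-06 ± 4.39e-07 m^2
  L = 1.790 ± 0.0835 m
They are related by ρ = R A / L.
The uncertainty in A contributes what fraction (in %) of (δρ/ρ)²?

(δρ/ρ)² = (1·δR/R)² + (1·δA/A)² + (-1·δL/L)²
  R term: (1×0.0966)² = 0.00933
  A term: (1×0.0463)² = 0.00215
  L term: (-1×0.0466)² = 0.00218
Total = 0.0137. Share from A = 0.00215/0.0137 = 0.157.

15.7%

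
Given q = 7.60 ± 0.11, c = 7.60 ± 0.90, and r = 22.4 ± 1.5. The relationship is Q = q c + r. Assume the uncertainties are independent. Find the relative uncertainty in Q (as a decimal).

0.0880

Let p = q·c = 57.8. δp/p = √((1·δq/q)² + (1·δc/c)²) = √(0.000209 + 0.0140) = 0.119, so δp = 6.89.
Q = p + r: δQ = √(δp² + δr²) = √(47.5 + 2.25) = 7.05
Q = 80.2, so δQ/Q = 7.05/80.2 = 0.0880.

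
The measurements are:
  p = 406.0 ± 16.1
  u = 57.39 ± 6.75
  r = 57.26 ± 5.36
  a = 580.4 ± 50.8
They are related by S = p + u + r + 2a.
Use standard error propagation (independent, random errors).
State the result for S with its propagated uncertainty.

1681 ± 103

Sums and differences: (δS)² = Σ (cᵢ δxᵢ)².
  (δp)² = 259;  (δu)² = 45.6;  (δr)² = 28.7;  (2·δa)² = 10300
δS = √(10700) = 103
S = 1681.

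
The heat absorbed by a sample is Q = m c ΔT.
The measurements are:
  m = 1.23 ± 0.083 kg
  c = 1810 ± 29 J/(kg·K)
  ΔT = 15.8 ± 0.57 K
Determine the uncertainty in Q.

Products/powers → add relative errors in quadrature, weighted by exponent:
  (1·δm/m)² = (1×0.0675)² = 0.00455;  (1·δc/c)² = (1×0.0160)² = 0.000257;  (1·δΔT/ΔT)² = (1×0.0361)² = 0.00130
δQ/Q = √(0.00611) = 0.0782
Q = 35200 J, so δQ = 0.0782 × 35200 = 2750 J.

2750 J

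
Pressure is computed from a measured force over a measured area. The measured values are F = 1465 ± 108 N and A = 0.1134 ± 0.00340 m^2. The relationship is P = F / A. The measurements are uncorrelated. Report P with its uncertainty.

12920 ± 1030 Pa

Relative error in a monomial: (δP/P)² = Σ (nᵢ · δxᵢ/xᵢ)².
  (1·δF/F)² = (1×0.0737)² = 0.00543;  (-1·δA/A)² = (-1×0.0300)² = 0.000899
δP/P = √(0.00633) = 0.0796
P = 12920 Pa, so δP = 0.0796 × 12920 = 1030 Pa.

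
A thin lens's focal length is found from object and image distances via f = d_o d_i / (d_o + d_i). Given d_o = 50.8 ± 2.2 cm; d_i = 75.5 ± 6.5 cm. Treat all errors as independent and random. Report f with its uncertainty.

∂f/∂d_o = (d_i/(d_o+d_i))² = 0.357;  ∂f/∂d_i = (d_o/(d_o+d_i))² = 0.162
δf = √((∂f/∂d_o · δd_o)² + (∂f/∂d_i · δd_i)²) = √(0.618 + 1.11) = 1.31 cm
f = 30.4 cm.

30.4 ± 1.31 cm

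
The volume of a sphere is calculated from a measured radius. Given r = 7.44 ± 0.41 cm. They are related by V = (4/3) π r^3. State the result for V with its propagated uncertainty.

1730 ± 285 cm^3

V ∝ r^3, so δV/V = |3| · δr/r = 3 × 0.0551 = 0.165.
V = 1730 cm^3, so δV = 0.165 × 1730 = 285 cm^3.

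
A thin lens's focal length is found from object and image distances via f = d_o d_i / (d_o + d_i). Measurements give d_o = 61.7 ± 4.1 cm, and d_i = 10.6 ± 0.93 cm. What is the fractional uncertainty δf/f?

∂f/∂d_o = (d_i/(d_o+d_i))² = 0.0215;  ∂f/∂d_i = (d_o/(d_o+d_i))² = 0.728
δf = √((∂f/∂d_o · δd_o)² + (∂f/∂d_i · δd_i)²) = √(0.00777 + 0.459) = 0.683 cm
f = 9.05 cm, so δf/f = 0.683/9.05 = 0.0755.

0.0755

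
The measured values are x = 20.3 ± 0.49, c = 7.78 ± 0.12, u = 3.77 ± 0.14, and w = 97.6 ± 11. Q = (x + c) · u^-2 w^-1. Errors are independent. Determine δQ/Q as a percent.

13.6%

Let h = x + c = 28.1. δh = √(δx² + δc²) = √(0.240 + 0.0144) = 0.504, so δh/h = 0.0180.
Q is then a monomial in h, u, w:
δQ/Q = √((δh/h)² + (-2·δu/u)² + (-1·δw/w)²) = √(0.000323 + 0.00552 + 0.0127) = 0.136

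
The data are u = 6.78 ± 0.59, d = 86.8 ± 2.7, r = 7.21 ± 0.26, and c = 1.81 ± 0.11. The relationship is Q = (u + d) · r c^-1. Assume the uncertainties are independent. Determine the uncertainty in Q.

Let w = u + d = 93.6. δw = √(δu² + δd²) = √(0.348 + 7.29) = 2.76, so δw/w = 0.0295.
Q is then a monomial in w, r, c:
δQ/Q = √((δw/w)² + (1·δr/r)² + (-1·δc/c)²) = √(0.000872 + 0.00130 + 0.00369) = 0.0766
Q = 373, so δQ = 0.0766 × 373 = 28.6.

28.6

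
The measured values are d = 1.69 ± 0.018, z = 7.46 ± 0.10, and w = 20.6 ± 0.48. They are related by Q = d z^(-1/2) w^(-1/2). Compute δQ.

0.00234

Relative error in a monomial: (δQ/Q)² = Σ (nᵢ · δxᵢ/xᵢ)².
  (1·δd/d)² = (1×0.0107)² = 0.000113;  (−½·δz/z)² = (-0.5×0.0134)² = 4.49e-05;  (−½·δw/w)² = (-0.5×0.0233)² = 0.000136
δQ/Q = √(0.000294) = 0.0171
Q = 0.136, so δQ = 0.0171 × 0.136 = 0.00234.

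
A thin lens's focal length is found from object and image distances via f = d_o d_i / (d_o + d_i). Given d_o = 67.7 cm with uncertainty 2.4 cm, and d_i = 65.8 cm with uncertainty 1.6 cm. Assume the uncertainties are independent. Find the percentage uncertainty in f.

2.14%

∂f/∂d_o = (d_i/(d_o+d_i))² = 0.243;  ∂f/∂d_i = (d_o/(d_o+d_i))² = 0.257
δf = √((∂f/∂d_o · δd_o)² + (∂f/∂d_i · δd_i)²) = √(0.340 + 0.169) = 0.714 cm
f = 33.4 cm, so δf/f = 0.714/33.4 = 0.0214.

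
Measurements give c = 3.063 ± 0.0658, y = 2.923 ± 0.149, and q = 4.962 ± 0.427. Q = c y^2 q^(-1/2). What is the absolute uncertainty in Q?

Relative error in a monomial: (δQ/Q)² = Σ (nᵢ · δxᵢ/xᵢ)².
  (1·δc/c)² = (1×0.0215)² = 0.000461;  (2·δy/y)² = (2×0.0510)² = 0.0104;  (−½·δq/q)² = (-0.5×0.0861)² = 0.00185
δQ/Q = √(0.0127) = 0.113
Q = 11.75, so δQ = 0.113 × 11.75 = 1.32.

1.32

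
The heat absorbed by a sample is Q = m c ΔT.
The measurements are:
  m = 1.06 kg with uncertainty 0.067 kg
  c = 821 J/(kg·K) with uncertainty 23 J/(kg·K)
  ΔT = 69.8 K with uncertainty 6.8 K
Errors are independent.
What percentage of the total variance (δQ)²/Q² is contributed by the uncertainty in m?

(δQ/Q)² = (1·δm/m)² + (1·δc/c)² + (1·δΔT/ΔT)²
  m term: (1×0.0632)² = 0.00400
  c term: (1×0.0280)² = 0.000785
  ΔT term: (1×0.0974)² = 0.00949
Total = 0.0143. Share from m = 0.00400/0.0143 = 0.280.

28.0%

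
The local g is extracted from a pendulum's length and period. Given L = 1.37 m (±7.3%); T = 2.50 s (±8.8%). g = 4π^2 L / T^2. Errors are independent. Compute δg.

1.65 m/s^2

Products/powers → add relative errors in quadrature, weighted by exponent:
  (1·δL/L)² = (1×0.0730)² = 0.00533;  (-2·δT/T)² = (-2×0.0880)² = 0.0310
δg/g = √(0.0363) = 0.191
g = 8.65 m/s^2, so δg = 0.191 × 8.65 = 1.65 m/s^2.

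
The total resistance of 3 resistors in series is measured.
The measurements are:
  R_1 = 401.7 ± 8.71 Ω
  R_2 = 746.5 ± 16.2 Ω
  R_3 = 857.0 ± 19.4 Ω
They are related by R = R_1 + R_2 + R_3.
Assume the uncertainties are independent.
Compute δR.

For a sum/difference, combine absolute errors in quadrature:
  (δR_1)² = 75.9;  (δR_2)² = 262;  (δR_3)² = 376
δR = √(715) = 26.7 Ω

26.7 Ω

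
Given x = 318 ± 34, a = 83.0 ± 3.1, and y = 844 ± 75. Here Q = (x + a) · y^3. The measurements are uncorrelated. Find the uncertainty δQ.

6.75e+10

Let u = x + a = 401. δu = √(δx² + δa²) = √(1160 + 9.61) = 34.1, so δu/u = 0.0851.
Q is then a monomial in u, y:
δQ/Q = √((δu/u)² + (3·δy/y)²) = √(0.00725 + 0.0711) = 0.280
Q = 2.41e+11, so δQ = 0.280 × 2.41e+11 = 6.75e+10.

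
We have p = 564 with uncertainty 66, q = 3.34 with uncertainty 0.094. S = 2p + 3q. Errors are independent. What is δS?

Sums and differences: (δS)² = Σ (cᵢ δxᵢ)².
  (2·δp)² = 17400;  (3·δq)² = 0.0795
δS = √(17400) = 132

132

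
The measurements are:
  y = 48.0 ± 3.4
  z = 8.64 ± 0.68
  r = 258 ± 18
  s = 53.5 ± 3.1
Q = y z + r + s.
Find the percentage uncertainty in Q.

Let p = y·z = 415. δp/p = √((1·δy/y)² + (1·δz/z)²) = √(0.00502 + 0.00619) = 0.106, so δp = 43.9.
Q = p + r + s: δQ = √(δp² + δr² + δs²) = √(1930 + 324 + 9.61) = 47.6
Q = 726, so δQ/Q = 47.6/726 = 0.0655.

6.55%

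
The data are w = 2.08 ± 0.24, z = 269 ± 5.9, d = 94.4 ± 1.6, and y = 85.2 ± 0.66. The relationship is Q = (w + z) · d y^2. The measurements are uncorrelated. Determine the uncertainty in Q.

Let u = w + z = 271. δu = √(δw² + δz²) = √(0.0576 + 34.8) = 5.90, so δu/u = 0.0218.
Q is then a monomial in u, d, y:
δQ/Q = √((δu/u)² + (1·δd/d)² + (2·δy/y)²) = √(0.000474 + 0.000287 + 0.000240) = 0.0317
Q = 1.86e+08, so δQ = 0.0317 × 1.86e+08 = 5.88e+06.

5.88e+06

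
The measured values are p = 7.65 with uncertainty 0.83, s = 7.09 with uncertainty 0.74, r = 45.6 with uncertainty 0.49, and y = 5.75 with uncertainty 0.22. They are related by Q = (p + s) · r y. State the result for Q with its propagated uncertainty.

Let u = p + s = 14.7. δu = √(δp² + δs²) = √(0.689 + 0.548) = 1.11, so δu/u = 0.0754.
Q is then a monomial in u, r, y:
δQ/Q = √((δu/u)² + (1·δr/r)² + (1·δy/y)²) = √(0.00569 + 0.000115 + 0.00146) = 0.0853
Q = 3860, so δQ = 0.0853 × 3860 = 330.

3860 ± 330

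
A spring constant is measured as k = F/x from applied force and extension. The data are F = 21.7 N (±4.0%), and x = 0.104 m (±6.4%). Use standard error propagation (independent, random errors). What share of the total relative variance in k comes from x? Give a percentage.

(δk/k)² = (1·δF/F)² + (-1·δx/x)²
  F term: (1×0.0400)² = 0.00160
  x term: (-1×0.0640)² = 0.00410
Total = 0.00570. Share from x = 0.00410/0.00570 = 0.719.

71.9%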